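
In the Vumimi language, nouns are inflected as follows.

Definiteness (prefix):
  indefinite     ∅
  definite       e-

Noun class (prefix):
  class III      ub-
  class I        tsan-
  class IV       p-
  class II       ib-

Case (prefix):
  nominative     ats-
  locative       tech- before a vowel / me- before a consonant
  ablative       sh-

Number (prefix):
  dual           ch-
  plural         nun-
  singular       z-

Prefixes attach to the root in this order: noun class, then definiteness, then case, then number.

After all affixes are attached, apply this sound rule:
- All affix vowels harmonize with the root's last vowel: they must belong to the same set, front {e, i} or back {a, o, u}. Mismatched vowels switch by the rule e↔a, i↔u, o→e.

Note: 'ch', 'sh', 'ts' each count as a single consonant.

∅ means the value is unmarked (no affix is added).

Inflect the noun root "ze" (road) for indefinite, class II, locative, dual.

chtechibze

Attach noun class class II ib- → ibze.
definiteness = indefinite: zero marking, form stays ibze.
Attach case locative tech- (before vowel 'i') → techibze.
Attach number dual ch- → chtechibze.
Vowel harmony: no change.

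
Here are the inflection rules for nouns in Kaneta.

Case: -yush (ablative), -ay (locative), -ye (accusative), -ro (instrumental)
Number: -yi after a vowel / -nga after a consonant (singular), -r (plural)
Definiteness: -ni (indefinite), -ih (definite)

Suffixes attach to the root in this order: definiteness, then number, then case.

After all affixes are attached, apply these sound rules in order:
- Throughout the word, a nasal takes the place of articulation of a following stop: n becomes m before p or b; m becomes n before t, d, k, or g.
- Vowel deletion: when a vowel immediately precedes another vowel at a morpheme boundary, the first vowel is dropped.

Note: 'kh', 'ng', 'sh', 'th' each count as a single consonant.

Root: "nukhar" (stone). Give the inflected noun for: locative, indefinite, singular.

Attach definiteness indefinite -ni → nukharni.
Attach number singular -yi (after vowel 'i') → nukharniyi.
Attach case locative -ay → nukharniyiay.
Nasal assimilation: no change.
Apply vowel deletion: nukharniyiay → nukharniyay.

nukharniyay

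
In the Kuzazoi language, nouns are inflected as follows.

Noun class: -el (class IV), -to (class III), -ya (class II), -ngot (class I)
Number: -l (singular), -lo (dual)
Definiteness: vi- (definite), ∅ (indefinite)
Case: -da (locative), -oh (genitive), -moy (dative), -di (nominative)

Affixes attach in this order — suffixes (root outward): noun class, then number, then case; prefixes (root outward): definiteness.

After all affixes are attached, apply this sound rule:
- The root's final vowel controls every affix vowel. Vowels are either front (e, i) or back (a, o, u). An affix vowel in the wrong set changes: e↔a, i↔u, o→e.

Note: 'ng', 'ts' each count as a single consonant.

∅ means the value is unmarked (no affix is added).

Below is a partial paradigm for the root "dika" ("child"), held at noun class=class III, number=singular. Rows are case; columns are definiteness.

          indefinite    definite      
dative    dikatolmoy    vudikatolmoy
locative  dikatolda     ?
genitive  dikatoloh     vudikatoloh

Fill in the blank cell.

vudikatolda

Attach noun class class III -to → dikato.
Attach definiteness definite vi- → vidikato.
Attach number singular -l → vidikatol.
Attach case locative -da → vidikatolda.
Apply vowel harmony: vidikatolda → vudikatolda.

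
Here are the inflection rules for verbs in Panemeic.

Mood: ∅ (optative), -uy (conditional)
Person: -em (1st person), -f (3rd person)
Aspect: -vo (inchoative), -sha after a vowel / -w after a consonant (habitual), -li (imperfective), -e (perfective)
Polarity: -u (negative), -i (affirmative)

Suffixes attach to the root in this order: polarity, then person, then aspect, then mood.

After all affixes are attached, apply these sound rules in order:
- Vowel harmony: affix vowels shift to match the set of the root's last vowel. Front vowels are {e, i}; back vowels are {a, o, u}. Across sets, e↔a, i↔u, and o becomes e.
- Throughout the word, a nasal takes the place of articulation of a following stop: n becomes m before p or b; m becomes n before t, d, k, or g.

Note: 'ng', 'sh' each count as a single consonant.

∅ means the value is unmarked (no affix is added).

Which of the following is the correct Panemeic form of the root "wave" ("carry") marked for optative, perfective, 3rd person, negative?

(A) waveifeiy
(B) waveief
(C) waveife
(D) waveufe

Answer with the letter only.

Attach polarity negative -u → waveu.
Attach person 3rd person -f → waveuf.
Attach aspect perfective -e → waveufe.
mood = optative: zero marking, form stays waveufe.
Apply vowel harmony: waveufe → waveife.
Nasal assimilation: no change.
So the correct form is waveife, option (C).
(B) waveief is wrong: it has the affixes in the wrong order.
(A) waveifeiy is wrong: it uses conditional instead of optative for mood.
(D) waveufe is wrong: it fails to apply the sound rule(s).

C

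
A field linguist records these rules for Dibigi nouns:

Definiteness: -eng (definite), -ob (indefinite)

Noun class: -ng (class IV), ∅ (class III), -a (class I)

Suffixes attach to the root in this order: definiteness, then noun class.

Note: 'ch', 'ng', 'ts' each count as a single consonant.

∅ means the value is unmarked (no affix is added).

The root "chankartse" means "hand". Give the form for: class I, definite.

Attach definiteness definite -eng → chankartseeng.
Attach noun class class I -a → chankartseenga.

chankartseenga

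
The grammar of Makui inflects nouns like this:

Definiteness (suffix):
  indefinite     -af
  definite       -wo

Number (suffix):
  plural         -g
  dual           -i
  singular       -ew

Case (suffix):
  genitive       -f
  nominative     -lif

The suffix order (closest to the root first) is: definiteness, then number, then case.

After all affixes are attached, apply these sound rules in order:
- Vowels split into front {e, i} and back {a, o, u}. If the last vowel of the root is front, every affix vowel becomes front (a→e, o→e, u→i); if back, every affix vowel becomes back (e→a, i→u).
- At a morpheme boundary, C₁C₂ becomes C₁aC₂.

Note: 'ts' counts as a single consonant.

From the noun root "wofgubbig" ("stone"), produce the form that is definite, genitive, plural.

Attach definiteness definite -wo → wofgubbigwo.
Attach number plural -g → wofgubbigwog.
Attach case genitive -f → wofgubbigwogf.
Apply vowel harmony: wofgubbigwogf → wofgubbigwegf.
Apply epenthesis: wofgubbigwegf → wofgubbigawegaf.

wofgubbigawegaf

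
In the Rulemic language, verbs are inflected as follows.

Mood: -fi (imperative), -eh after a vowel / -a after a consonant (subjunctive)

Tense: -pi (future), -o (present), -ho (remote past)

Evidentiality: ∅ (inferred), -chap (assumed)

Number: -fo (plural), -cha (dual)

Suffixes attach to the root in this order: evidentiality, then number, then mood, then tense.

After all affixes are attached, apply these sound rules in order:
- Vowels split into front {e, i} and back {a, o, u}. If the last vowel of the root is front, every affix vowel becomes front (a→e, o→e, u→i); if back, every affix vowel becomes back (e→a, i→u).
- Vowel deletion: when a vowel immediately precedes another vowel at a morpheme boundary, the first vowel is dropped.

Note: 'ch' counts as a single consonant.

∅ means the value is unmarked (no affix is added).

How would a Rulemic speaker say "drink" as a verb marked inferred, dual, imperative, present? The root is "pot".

evidentiality = inferred: zero marking, form stays pot.
Attach number dual -cha → potcha.
Attach mood imperative -fi → potchafi.
Attach tense present -o → potchafio.
Apply vowel harmony: potchafio → potchafuo.
Apply vowel deletion: potchafuo → potchafo.

potchafo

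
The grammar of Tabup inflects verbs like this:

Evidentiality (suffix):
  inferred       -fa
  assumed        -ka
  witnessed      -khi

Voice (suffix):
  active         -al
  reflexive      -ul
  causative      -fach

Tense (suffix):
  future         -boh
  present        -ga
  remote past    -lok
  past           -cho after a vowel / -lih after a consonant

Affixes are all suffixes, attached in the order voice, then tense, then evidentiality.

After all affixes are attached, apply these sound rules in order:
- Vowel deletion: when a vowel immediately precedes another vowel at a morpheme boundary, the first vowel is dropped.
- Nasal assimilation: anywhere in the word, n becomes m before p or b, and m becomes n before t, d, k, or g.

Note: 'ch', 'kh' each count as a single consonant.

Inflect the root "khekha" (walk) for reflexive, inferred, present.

khekhulgafa

Attach voice reflexive -ul → khekhaul.
Attach tense present -ga → khekhaulga.
Attach evidentiality inferred -fa → khekhaulgafa.
Apply vowel deletion: khekhaulgafa → khekhulgafa.
Nasal assimilation: no change.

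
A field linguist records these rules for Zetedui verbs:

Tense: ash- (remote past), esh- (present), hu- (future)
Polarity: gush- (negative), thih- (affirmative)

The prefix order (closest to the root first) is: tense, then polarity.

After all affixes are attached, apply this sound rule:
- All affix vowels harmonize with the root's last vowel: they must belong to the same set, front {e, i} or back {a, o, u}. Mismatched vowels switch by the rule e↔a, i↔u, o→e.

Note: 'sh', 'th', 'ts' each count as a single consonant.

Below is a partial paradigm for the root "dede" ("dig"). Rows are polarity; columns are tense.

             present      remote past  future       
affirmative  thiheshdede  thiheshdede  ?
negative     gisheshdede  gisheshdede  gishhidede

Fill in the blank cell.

Attach tense future hu- → hudede.
Attach polarity affirmative thih- → thihhudede.
Apply vowel harmony: thihhudede → thihhidede.

thihhidede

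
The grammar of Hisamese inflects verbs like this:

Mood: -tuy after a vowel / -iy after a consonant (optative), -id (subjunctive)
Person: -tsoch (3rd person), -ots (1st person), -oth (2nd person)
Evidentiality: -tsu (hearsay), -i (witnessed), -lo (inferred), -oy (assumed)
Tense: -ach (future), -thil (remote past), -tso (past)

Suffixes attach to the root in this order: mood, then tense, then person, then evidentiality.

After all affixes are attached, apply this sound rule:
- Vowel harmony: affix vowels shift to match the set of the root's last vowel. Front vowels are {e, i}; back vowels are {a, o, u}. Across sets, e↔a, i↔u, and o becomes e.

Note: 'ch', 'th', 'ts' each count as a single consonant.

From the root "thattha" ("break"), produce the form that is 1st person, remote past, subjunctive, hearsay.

thatthaudthulotstsu

Attach mood subjunctive -id → thatthaid.
Attach tense remote past -thil → thatthaidthil.
Attach person 1st person -ots → thatthaidthilots.
Attach evidentiality hearsay -tsu → thatthaidthilotstsu.
Apply vowel harmony: thatthaidthilotstsu → thatthaudthulotstsu.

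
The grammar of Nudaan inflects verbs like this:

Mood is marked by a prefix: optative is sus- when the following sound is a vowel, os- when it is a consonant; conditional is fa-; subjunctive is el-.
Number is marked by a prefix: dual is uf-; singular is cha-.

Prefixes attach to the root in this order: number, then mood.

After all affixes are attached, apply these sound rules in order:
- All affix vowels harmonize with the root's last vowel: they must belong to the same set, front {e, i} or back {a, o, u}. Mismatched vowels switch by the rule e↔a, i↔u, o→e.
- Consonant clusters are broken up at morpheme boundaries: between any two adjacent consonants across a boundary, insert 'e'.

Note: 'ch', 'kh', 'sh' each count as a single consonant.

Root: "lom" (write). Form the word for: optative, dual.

susufelom

Attach number dual uf- → uflom.
Attach mood optative sus- (before vowel 'u') → susuflom.
Vowel harmony: no change.
Apply epenthesis: susuflom → susufelom.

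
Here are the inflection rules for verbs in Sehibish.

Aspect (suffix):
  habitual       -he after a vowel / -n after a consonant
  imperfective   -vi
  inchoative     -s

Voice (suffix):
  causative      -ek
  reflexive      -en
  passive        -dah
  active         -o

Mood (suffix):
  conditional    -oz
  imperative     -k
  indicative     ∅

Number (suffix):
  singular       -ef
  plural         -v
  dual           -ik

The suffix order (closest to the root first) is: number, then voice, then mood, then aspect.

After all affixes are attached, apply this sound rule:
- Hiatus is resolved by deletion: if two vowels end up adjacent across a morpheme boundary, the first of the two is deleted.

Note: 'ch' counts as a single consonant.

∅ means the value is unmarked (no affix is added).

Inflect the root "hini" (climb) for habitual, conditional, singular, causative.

hinefekozn

Attach number singular -ef → hinief.
Attach voice causative -ek → hiniefek.
Attach mood conditional -oz → hiniefekoz.
Attach aspect habitual -n (after consonant 'z') → hiniefekozn.
Apply vowel deletion: hiniefekozn → hinefekozn.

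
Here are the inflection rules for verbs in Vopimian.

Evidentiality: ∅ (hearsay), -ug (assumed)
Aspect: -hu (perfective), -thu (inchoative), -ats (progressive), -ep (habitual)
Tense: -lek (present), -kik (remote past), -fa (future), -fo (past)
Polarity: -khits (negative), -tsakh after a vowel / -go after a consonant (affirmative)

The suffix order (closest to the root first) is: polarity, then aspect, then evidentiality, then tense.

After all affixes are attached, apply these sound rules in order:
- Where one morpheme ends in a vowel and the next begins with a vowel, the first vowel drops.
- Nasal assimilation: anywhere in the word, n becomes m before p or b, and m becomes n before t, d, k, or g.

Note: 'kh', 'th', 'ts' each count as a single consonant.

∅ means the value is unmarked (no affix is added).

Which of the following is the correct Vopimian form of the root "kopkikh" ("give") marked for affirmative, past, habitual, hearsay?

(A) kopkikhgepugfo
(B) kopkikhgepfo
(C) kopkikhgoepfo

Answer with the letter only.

B

Attach polarity affirmative -go (after consonant 'kh') → kopkikhgo.
Attach aspect habitual -ep → kopkikhgoep.
evidentiality = hearsay: zero marking, form stays kopkikhgoep.
Attach tense past -fo → kopkikhgoepfo.
Apply vowel deletion: kopkikhgoepfo → kopkikhgepfo.
Nasal assimilation: no change.
So the correct form is kopkikhgepfo, option (B).
(A) kopkikhgepugfo is wrong: it uses assumed instead of hearsay for evidentiality.
(C) kopkikhgoepfo is wrong: it fails to apply the sound rule(s).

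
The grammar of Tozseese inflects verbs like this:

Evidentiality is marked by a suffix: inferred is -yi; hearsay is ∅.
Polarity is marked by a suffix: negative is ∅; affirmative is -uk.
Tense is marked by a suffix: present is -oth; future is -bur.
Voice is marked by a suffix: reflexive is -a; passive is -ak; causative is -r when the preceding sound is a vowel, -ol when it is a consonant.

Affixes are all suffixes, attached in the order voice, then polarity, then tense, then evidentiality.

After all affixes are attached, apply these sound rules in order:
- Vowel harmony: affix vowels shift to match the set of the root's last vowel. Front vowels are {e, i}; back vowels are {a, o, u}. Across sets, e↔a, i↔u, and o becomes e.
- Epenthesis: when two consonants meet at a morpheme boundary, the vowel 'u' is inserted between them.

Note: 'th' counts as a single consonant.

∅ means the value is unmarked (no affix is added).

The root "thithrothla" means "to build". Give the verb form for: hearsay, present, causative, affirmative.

thithrothlarukoth

Attach voice causative -r (after vowel 'a') → thithrothlar.
Attach polarity affirmative -uk → thithrothlaruk.
Attach tense present -oth → thithrothlarukoth.
evidentiality = hearsay: zero marking, form stays thithrothlarukoth.
Vowel harmony: no change.
Epenthesis: no change.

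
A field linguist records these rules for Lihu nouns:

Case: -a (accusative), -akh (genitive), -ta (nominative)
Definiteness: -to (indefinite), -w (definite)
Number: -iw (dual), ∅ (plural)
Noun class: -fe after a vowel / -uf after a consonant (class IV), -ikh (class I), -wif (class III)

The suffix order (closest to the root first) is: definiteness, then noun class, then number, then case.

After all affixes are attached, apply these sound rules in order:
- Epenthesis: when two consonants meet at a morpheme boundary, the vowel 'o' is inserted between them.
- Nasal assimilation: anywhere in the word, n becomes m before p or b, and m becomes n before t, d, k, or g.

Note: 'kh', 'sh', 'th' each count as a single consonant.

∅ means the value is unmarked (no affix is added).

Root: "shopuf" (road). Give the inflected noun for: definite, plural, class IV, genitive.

Attach definiteness definite -w → shopufw.
Attach noun class class IV -uf (after consonant 'w') → shopufwuf.
number = plural: zero marking, form stays shopufwuf.
Attach case genitive -akh → shopufwufakh.
Apply epenthesis: shopufwufakh → shopufowufakh.
Nasal assimilation: no change.

shopufowufakh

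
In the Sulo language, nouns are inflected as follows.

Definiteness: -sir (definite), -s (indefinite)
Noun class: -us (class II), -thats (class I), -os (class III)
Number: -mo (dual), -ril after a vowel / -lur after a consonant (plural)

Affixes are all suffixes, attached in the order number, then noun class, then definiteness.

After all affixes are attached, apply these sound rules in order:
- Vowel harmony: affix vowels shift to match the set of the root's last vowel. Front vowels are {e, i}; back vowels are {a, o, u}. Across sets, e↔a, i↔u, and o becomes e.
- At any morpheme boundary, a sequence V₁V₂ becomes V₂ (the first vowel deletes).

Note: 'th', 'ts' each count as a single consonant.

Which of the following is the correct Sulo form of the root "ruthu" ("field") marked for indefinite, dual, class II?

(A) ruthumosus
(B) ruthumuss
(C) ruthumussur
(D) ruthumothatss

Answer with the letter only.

Attach number dual -mo → ruthumo.
Attach noun class class II -us → ruthumous.
Attach definiteness indefinite -s → ruthumouss.
Vowel harmony: no change.
Apply vowel deletion: ruthumouss → ruthumuss.
So the correct form is ruthumuss, option (B).
(D) ruthumothatss is wrong: it uses class I instead of class II for noun class.
(A) ruthumosus is wrong: it has the affixes in the wrong order.
(C) ruthumussur is wrong: it uses definite instead of indefinite for definiteness.

B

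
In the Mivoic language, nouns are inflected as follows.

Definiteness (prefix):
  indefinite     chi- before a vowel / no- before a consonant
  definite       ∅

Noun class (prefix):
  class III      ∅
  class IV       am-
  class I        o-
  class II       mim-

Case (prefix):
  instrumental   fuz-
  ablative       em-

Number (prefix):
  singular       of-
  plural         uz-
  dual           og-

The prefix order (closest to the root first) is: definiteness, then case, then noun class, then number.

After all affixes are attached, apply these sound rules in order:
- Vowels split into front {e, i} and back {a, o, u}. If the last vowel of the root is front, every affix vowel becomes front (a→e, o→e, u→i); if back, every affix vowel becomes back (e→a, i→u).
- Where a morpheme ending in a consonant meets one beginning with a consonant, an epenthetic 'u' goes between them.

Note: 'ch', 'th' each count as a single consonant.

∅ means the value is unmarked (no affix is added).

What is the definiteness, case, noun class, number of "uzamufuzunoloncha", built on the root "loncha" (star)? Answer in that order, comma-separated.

Segment: uz-am-fuz-no-loncha.
definiteness: chi/no- → indefinite.
case: fuz- → instrumental.
noun class: am- → class IV.
number: uz- → plural.

indefinite, instrumental, class IV, plural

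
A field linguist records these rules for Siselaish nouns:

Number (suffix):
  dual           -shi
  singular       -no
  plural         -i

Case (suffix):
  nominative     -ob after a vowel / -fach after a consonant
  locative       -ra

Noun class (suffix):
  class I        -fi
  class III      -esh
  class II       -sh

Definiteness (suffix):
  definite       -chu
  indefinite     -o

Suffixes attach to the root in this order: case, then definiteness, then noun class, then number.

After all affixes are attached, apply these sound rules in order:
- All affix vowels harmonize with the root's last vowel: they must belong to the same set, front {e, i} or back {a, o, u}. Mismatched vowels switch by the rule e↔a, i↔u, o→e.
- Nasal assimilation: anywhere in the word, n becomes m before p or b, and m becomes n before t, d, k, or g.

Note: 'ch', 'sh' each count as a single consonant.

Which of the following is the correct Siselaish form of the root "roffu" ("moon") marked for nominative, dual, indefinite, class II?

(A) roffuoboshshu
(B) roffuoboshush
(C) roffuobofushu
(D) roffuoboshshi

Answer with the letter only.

Attach case nominative -ob (after vowel 'u') → roffuob.
Attach definiteness indefinite -o → roffuobo.
Attach noun class class II -sh → roffuobosh.
Attach number dual -shi → roffuoboshshi.
Apply vowel harmony: roffuoboshshi → roffuoboshshu.
Nasal assimilation: no change.
So the correct form is roffuoboshshu, option (A).
(D) roffuoboshshi is wrong: it fails to apply the sound rule(s).
(B) roffuoboshush is wrong: it has the affixes in the wrong order.
(C) roffuobofushu is wrong: it uses class I instead of class II for noun class.

A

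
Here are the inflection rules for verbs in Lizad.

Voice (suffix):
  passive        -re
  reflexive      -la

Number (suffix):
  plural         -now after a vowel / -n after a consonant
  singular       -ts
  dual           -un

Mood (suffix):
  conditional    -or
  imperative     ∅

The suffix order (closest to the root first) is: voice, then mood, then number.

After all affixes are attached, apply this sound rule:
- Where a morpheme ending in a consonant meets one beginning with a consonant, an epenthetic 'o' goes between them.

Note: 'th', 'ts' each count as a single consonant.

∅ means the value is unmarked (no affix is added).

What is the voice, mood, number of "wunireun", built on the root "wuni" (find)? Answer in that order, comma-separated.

passive, imperative, dual

Segment: wuni-re-un.
voice: -re → passive.
mood: ∅ → imperative.
number: -un → dual.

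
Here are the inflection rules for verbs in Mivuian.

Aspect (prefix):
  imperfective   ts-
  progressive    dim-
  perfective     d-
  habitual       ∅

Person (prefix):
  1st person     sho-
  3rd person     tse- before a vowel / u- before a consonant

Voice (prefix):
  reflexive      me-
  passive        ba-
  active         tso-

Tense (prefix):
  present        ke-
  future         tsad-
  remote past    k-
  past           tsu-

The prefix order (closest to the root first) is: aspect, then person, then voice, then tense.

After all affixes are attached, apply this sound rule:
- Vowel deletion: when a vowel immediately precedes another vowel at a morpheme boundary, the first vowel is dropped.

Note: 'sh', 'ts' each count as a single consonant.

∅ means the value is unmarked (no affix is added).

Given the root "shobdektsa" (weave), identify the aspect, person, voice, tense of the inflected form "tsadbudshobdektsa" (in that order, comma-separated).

Segment: tsad-ba-u-d-shobdektsa.
aspect: d- → perfective.
person: tse/u- → 3rd person.
voice: ba- → passive.
tense: tsad- → future.

perfective, 3rd person, passive, future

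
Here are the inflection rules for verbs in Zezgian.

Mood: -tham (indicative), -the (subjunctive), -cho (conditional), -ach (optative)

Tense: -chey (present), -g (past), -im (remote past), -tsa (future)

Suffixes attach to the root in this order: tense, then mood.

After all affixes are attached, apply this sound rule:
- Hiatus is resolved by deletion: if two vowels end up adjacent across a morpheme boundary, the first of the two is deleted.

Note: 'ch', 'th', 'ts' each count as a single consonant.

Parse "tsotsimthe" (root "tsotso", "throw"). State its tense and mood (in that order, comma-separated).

remote past, subjunctive

Segment: tsotso-im-the.
tense: -im → remote past.
mood: -the → subjunctive.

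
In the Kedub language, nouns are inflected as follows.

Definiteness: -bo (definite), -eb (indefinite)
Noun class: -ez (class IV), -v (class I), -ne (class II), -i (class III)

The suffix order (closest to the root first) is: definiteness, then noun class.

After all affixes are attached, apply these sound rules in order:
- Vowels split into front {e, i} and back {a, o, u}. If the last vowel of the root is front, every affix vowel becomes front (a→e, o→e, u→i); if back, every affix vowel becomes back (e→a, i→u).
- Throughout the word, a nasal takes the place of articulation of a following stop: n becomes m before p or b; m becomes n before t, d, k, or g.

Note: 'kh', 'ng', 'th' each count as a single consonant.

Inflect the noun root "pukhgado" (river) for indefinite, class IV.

Attach definiteness indefinite -eb → pukhgadoeb.
Attach noun class class IV -ez → pukhgadoebez.
Apply vowel harmony: pukhgadoebez → pukhgadoabaz.
Nasal assimilation: no change.

pukhgadoabaz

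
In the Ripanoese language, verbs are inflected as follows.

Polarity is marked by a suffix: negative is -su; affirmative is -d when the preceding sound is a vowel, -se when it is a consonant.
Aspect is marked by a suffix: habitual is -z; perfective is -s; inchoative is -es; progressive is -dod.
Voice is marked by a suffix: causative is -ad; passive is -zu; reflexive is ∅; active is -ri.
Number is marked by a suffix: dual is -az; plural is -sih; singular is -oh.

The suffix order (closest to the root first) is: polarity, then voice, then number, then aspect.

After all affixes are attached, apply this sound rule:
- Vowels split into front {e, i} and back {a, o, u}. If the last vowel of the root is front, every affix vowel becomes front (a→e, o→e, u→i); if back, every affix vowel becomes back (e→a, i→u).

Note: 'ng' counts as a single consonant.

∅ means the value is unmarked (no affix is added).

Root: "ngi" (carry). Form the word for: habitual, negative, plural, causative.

Attach polarity negative -su → ngisu.
Attach voice causative -ad → ngisuad.
Attach number plural -sih → ngisuadsih.
Attach aspect habitual -z → ngisuadsihz.
Apply vowel harmony: ngisuadsihz → ngisiedsihz.

ngisiedsihz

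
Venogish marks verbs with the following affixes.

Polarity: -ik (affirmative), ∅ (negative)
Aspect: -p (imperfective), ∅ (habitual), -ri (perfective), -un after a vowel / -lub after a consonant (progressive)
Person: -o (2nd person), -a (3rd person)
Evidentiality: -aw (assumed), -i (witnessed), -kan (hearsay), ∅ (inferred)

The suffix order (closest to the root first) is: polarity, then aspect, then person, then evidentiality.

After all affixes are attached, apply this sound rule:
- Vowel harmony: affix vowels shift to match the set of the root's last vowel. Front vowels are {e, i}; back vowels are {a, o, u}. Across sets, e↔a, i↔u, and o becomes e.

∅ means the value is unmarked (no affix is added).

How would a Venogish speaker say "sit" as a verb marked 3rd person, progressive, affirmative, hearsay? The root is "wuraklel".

wurakleliklibeken

Attach polarity affirmative -ik → wuraklelik.
Attach aspect progressive -lub (after consonant 'k') → wurakleliklub.
Attach person 3rd person -a → wuraklelikluba.
Attach evidentiality hearsay -kan → wurakleliklubakan.
Apply vowel harmony: wurakleliklubakan → wurakleliklibeken.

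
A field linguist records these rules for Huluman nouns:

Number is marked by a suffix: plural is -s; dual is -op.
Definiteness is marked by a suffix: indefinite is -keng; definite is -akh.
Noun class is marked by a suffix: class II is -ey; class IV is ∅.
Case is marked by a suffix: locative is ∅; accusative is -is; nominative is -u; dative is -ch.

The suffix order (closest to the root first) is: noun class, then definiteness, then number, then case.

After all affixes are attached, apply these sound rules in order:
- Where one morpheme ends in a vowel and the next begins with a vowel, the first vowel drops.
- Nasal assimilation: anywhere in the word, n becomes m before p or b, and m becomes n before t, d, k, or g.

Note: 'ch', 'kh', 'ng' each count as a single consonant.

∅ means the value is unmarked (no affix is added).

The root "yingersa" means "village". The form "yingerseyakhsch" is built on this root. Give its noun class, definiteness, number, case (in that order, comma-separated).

Segment: yingersa-ey-akh-s-ch.
noun class: -ey → class II.
definiteness: -akh → definite.
number: -s → plural.
case: -ch → dative.

class II, definite, plural, dative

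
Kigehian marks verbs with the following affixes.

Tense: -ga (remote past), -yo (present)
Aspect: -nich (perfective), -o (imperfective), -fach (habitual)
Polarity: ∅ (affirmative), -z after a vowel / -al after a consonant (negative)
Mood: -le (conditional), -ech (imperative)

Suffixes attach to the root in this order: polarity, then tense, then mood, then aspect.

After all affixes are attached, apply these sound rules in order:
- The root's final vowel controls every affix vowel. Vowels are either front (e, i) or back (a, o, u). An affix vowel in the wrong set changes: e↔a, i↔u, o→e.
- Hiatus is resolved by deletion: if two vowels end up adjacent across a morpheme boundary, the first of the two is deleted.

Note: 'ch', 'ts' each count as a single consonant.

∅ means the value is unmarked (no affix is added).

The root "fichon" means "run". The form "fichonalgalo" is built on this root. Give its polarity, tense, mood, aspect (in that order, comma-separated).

Segment: fichon-al-ga-le-o.
polarity: -z/al → negative.
tense: -ga → remote past.
mood: -le → conditional.
aspect: -o → imperfective.

negative, remote past, conditional, imperfective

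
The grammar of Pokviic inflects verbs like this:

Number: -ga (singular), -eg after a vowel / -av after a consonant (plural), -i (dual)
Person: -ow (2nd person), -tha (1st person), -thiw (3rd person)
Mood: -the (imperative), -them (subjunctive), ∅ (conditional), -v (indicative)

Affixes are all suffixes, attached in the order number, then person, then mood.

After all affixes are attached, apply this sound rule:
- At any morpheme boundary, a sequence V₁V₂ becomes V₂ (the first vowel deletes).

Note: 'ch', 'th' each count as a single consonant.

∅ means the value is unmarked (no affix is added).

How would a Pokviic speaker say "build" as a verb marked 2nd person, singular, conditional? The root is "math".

Attach number singular -ga → mathga.
Attach person 2nd person -ow → mathgaow.
mood = conditional: zero marking, form stays mathgaow.
Apply vowel deletion: mathgaow → mathgow.

mathgow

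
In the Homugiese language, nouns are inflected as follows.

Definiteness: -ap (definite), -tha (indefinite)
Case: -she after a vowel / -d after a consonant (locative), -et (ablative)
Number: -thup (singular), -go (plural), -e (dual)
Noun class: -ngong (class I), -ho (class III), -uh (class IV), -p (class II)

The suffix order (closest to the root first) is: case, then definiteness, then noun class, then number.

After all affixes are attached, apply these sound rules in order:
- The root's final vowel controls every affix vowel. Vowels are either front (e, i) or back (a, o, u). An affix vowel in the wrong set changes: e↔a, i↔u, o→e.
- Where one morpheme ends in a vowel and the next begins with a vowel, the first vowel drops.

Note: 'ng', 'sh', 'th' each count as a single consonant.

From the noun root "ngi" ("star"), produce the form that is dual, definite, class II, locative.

ngisheppe

Attach case locative -she (after vowel 'i') → ngishe.
Attach definiteness definite -ap → ngisheap.
Attach noun class class II -p → ngisheapp.
Attach number dual -e → ngisheappe.
Apply vowel harmony: ngisheappe → ngisheeppe.
Apply vowel deletion: ngisheeppe → ngisheppe.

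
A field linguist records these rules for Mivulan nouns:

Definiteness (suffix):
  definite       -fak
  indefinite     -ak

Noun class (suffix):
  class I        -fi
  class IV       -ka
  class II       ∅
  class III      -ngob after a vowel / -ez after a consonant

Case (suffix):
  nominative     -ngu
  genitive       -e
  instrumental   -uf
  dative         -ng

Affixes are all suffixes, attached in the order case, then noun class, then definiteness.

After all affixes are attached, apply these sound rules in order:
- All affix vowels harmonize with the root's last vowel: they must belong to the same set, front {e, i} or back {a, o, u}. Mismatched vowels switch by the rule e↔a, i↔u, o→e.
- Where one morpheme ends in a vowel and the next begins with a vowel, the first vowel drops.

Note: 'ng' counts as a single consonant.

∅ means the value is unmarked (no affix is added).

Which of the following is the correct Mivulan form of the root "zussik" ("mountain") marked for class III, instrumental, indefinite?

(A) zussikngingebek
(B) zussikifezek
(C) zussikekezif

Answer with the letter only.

B

Attach case instrumental -uf → zussikuf.
Attach noun class class III -ez (after consonant 'f') → zussikufez.
Attach definiteness indefinite -ak → zussikufezak.
Apply vowel harmony: zussikufezak → zussikifezek.
Vowel deletion: no change.
So the correct form is zussikifezek, option (B).
(A) zussikngingebek is wrong: it uses nominative instead of instrumental for case.
(C) zussikekezif is wrong: it has the affixes in the wrong order.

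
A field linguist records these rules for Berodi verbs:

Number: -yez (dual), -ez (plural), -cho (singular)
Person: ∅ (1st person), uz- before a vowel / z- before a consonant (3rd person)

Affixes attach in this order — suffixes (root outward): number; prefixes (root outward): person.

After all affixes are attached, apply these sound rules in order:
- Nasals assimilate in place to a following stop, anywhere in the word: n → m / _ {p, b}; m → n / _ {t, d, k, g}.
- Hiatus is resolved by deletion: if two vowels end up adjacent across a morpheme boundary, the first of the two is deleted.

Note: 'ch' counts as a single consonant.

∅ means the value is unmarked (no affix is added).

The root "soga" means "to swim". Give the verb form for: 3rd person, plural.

zsogez

Attach person 3rd person z- (before consonant 's') → zsoga.
Attach number plural -ez → zsogaez.
Nasal assimilation: no change.
Apply vowel deletion: zsogaez → zsogez.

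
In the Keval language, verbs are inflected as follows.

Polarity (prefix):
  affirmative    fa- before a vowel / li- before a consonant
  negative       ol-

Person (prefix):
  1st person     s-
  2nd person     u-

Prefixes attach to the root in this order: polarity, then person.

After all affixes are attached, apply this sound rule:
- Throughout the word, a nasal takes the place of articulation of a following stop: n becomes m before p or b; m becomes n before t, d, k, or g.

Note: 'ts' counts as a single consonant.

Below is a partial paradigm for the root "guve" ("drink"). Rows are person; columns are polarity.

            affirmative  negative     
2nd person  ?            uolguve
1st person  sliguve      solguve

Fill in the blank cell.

uliguve

Attach polarity affirmative li- (before consonant 'g') → liguve.
Attach person 2nd person u- → uliguve.
Nasal assimilation: no change.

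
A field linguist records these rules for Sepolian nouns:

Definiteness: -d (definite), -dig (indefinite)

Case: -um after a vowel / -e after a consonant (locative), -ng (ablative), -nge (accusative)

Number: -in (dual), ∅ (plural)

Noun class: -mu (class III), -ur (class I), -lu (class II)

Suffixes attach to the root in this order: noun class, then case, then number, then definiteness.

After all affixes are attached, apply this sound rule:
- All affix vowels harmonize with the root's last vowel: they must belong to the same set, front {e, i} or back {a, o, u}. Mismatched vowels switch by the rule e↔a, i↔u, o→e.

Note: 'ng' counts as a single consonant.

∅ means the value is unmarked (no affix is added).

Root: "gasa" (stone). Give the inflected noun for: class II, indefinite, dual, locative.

Attach noun class class II -lu → gasalu.
Attach case locative -um (after vowel 'u') → gasaluum.
Attach number dual -in → gasaluumin.
Attach definiteness indefinite -dig → gasaluumindig.
Apply vowel harmony: gasaluumindig → gasaluumundug.

gasaluumundug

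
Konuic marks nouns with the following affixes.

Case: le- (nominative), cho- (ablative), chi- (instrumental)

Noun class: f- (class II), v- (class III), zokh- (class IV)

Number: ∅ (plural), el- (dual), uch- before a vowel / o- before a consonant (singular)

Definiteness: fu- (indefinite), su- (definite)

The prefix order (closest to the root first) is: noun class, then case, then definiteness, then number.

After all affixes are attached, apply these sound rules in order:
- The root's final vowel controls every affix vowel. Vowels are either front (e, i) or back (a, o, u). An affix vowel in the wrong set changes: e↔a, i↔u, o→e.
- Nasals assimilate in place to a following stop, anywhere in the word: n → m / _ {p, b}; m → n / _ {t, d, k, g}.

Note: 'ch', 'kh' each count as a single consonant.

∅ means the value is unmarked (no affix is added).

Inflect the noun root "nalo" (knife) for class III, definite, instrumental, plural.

Attach noun class class III v- → vnalo.
Attach case instrumental chi- → chivnalo.
Attach definiteness definite su- → suchivnalo.
number = plural: zero marking, form stays suchivnalo.
Apply vowel harmony: suchivnalo → suchuvnalo.
Nasal assimilation: no change.

suchuvnalo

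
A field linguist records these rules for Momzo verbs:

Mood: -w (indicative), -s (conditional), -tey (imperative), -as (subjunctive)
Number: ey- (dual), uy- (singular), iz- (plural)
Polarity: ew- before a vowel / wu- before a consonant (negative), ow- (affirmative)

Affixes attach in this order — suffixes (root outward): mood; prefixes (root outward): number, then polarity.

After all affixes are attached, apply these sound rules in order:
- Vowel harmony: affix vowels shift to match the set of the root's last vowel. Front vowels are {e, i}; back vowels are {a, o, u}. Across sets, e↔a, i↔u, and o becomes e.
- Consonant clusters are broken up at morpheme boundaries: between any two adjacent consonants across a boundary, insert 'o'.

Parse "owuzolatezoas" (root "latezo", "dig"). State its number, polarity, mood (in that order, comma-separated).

Segment: ow-iz-latezo-as.
number: iz- → plural.
polarity: ow- → affirmative.
mood: -as → subjunctive.

plural, affirmative, subjunctive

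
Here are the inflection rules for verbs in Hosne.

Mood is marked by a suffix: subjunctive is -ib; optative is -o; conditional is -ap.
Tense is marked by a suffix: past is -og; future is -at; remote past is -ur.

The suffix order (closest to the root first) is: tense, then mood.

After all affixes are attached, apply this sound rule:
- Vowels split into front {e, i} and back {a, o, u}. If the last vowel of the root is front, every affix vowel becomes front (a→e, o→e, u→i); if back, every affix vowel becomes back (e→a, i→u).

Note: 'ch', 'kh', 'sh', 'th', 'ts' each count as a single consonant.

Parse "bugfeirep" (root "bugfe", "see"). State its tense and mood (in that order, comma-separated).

remote past, conditional

Segment: bugfe-ur-ap.
tense: -ur → remote past.
mood: -ap → conditional.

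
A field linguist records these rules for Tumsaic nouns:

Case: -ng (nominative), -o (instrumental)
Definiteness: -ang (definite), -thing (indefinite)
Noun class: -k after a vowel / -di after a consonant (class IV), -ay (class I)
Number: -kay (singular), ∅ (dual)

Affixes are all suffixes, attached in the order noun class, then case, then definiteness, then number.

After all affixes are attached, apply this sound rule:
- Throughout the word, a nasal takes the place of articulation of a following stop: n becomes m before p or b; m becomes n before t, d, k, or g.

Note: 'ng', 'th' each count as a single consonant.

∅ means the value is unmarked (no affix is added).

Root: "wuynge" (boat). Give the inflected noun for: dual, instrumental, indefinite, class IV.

Attach noun class class IV -k (after vowel 'e') → wuyngek.
Attach case instrumental -o → wuyngeko.
Attach definiteness indefinite -thing → wuyngekothing.
number = dual: zero marking, form stays wuyngekothing.
Nasal assimilation: no change.

wuyngekothing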